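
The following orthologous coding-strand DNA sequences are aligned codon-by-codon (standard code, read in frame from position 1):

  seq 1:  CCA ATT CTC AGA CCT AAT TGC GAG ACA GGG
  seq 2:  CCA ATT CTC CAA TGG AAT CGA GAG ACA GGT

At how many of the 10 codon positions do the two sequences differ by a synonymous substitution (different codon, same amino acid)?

Codon 1: CCA Pro / CCA Pro — identical.
Codon 2: ATT Ile / ATT Ile — identical.
Codon 3: CTC Leu / CTC Leu — identical.
Codon 4: AGA Arg / CAA Gln — nonsynonymous.
Codon 5: CCT Pro / TGG Trp — nonsynonymous.
Codon 6: AAT Asn / AAT Asn — identical.
Codon 7: TGC Cys / CGA Arg — nonsynonymous.
Codon 8: GAG Glu / GAG Glu — identical.
Codon 9: ACA Thr / ACA Thr — identical.
Codon 10: GGG Gly / GGT Gly — synonymous.
Synonymous differences: 1.

1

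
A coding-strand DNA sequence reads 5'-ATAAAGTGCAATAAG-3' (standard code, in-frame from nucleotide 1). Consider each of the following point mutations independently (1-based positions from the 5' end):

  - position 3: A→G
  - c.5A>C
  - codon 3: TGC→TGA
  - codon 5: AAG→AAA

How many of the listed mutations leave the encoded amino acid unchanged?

Codon 1: ATA (Ile) → ATG (Met) — missense.
Codon 2: AAG (Lys) → ACG (Thr) — missense.
Codon 3: TGC (Cys) → TGA (Stop) — nonsense.
Codon 5: AAG (Lys) → AAA (Lys) — synonymous.
Synonymous: 1 of 4.

1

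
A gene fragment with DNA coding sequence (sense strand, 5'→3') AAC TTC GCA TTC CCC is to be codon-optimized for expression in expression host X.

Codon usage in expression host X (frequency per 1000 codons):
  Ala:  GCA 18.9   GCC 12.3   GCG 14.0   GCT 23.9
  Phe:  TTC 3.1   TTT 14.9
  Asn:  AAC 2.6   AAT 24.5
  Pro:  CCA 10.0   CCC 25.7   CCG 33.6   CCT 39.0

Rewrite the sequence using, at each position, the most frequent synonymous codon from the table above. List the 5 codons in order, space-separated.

AAT TTT GCT TTT CCT

Codon 1 (Asn): best is AAT at 24.5.
Codon 2 (Phe): best is TTT at 14.9.
Codon 3 (Ala): best is GCT at 23.9.
Codon 4 (Phe): best is TTT at 14.9.
Codon 5 (Pro): best is CCT at 39.0.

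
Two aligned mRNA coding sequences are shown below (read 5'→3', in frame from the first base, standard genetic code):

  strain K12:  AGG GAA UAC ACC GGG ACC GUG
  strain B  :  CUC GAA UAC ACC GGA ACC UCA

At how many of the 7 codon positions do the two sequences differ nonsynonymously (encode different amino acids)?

Codon 1: AGG Arg / CUC Leu — nonsynonymous.
Codon 2: GAA Glu / GAA Glu — identical.
Codon 3: UAC Tyr / UAC Tyr — identical.
Codon 4: ACC Thr / ACC Thr — identical.
Codon 5: GGG Gly / GGA Gly — synonymous.
Codon 6: ACC Thr / ACC Thr — identical.
Codon 7: GUG Val / UCA Ser — nonsynonymous.
Nonsynonymous differences: 2.

2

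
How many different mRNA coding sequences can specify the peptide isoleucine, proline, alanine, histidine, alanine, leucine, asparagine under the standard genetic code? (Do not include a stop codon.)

4608

Ile: 3 codons.
Pro: 4 codons.
Ala: 4 codons.
His: 2 codons.
Ala: 4 codons.
Leu: 6 codons.
Asn: 2 codons.
3 × 4 × 4 × 2 × 4 × 6 × 2 = 4608.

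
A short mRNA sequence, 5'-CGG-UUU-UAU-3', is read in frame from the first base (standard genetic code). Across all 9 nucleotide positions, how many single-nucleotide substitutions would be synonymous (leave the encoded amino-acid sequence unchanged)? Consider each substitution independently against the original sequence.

Codon 1 (CGG, Arg): 4 synonymous substitutions.
Codon 2 (UUU, Phe): 1 synonymous substitution.
Codon 3 (UAU, Tyr): 1 synonymous substitution.
Total: 4 + 1 + 1 = 6.

6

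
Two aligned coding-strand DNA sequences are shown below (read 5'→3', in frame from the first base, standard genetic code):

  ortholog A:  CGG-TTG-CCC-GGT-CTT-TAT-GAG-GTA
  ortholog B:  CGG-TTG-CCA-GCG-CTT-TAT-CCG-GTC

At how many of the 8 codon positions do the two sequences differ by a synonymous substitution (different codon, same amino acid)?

Codon 1: CGG Arg / CGG Arg — identical.
Codon 2: TTG Leu / TTG Leu — identical.
Codon 3: CCC Pro / CCA Pro — synonymous.
Codon 4: GGT Gly / GCG Ala — nonsynonymous.
Codon 5: CTT Leu / CTT Leu — identical.
Codon 6: TAT Tyr / TAT Tyr — identical.
Codon 7: GAG Glu / CCG Pro — nonsynonymous.
Codon 8: GTA Val / GTC Val — synonymous.
Synonymous differences: 2.

2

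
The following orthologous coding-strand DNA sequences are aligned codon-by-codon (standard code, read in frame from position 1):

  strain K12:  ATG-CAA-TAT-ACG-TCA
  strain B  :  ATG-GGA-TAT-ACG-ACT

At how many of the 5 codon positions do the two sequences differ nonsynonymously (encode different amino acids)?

Codon 1: ATG Met / ATG Met — identical.
Codon 2: CAA Gln / GGA Gly — nonsynonymous.
Codon 3: TAT Tyr / TAT Tyr — identical.
Codon 4: ACG Thr / ACG Thr — identical.
Codon 5: TCA Ser / ACT Thr — nonsynonymous.
Nonsynonymous differences: 2.

2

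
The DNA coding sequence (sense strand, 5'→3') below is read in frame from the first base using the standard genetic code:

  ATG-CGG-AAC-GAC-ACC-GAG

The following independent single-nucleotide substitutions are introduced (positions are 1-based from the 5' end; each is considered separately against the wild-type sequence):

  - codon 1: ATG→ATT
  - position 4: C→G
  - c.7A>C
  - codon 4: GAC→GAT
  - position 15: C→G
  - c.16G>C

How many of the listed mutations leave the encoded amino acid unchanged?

2

Codon 1: ATG (Met) → ATT (Ile) — missense.
Codon 2: CGG (Arg) → GGG (Gly) — missense.
Codon 3: AAC (Asn) → CAC (His) — missense.
Codon 4: GAC (Asp) → GAT (Asp) — synonymous.
Codon 5: ACC (Thr) → ACG (Thr) — synonymous.
Codon 6: GAG (Glu) → CAG (Gln) — missense.
Synonymous: 2 of 6.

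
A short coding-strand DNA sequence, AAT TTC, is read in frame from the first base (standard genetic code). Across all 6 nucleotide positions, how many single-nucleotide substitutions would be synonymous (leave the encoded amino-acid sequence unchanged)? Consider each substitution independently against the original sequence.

2

Codon 1 (AAT, Asn): 1 synonymous substitution.
Codon 2 (TTC, Phe): 1 synonymous substitution.
Total: 1 + 1 = 2.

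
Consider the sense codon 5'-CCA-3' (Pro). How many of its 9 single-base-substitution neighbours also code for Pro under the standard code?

Position 1: none → 0 synonymous.
Position 2: none → 0 synonymous.
Position 3: CCT, CCC, CCG → 3 synonymous.
Total: 0 + 0 + 3 = 3.

3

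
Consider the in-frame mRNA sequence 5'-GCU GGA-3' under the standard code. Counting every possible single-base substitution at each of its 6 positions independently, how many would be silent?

6

Codon 1 (GCU, Ala): 3 synonymous substitutions.
Codon 2 (GGA, Gly): 3 synonymous substitutions.
Total: 3 + 3 = 6.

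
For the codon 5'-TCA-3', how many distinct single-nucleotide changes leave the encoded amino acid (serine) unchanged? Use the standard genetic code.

3

Position 1: none → 0 synonymous.
Position 2: none → 0 synonymous.
Position 3: TCT, TCC, TCG → 3 synonymous.
Total: 0 + 0 + 3 = 3.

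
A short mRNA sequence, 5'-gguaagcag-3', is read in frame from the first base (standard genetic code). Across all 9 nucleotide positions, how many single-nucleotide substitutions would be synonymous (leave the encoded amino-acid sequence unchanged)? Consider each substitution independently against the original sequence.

5

Codon 1 (GGU, Gly): 3 synonymous substitutions.
Codon 2 (AAG, Lys): 1 synonymous substitution.
Codon 3 (CAG, Gln): 1 synonymous substitution.
Total: 3 + 1 + 1 = 5.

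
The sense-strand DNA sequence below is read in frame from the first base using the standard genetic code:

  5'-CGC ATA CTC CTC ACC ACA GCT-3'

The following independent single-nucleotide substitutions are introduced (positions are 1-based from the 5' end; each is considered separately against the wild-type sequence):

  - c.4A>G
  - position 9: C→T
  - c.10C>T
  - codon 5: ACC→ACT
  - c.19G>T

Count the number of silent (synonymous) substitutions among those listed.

2

Codon 2: ATA (Ile) → GTA (Val) — missense.
Codon 3: CTC (Leu) → CTT (Leu) — synonymous.
Codon 4: CTC (Leu) → TTC (Phe) — missense.
Codon 5: ACC (Thr) → ACT (Thr) — synonymous.
Codon 7: GCT (Ala) → TCT (Ser) — missense.
Synonymous: 2 of 5.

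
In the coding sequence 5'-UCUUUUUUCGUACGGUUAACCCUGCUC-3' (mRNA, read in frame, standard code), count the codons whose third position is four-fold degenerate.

6

Codon 1 UCU (Ser): third position 4-fold.
Codon 2 UUU (Phe): third position 2-fold.
Codon 3 UUC (Phe): third position 2-fold.
Codon 4 GUA (Val): third position 4-fold.
Codon 5 CGG (Arg): third position 4-fold.
Codon 6 UUA (Leu): third position 2-fold.
Codon 7 ACC (Thr): third position 4-fold.
Codon 8 CUG (Leu): third position 4-fold.
Codon 9 CUC (Leu): third position 4-fold.
Four-fold degenerate third positions: 6.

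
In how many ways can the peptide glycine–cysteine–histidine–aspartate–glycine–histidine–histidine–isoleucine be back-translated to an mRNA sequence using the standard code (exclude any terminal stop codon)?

Gly: 4 codons.
Cys: 2 codons.
His: 2 codons.
Asp: 2 codons.
Gly: 4 codons.
His: 2 codons.
His: 2 codons.
Ile: 3 codons.
4 × 2 × 2 × 2 × 4 × 2 × 2 × 3 = 1536.

1536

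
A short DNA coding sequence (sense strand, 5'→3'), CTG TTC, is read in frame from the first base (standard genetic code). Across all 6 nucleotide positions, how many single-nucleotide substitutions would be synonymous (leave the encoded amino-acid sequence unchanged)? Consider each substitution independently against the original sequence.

5

Codon 1 (CTG, Leu): 4 synonymous substitutions.
Codon 2 (TTC, Phe): 1 synonymous substitution.
Total: 4 + 1 = 5.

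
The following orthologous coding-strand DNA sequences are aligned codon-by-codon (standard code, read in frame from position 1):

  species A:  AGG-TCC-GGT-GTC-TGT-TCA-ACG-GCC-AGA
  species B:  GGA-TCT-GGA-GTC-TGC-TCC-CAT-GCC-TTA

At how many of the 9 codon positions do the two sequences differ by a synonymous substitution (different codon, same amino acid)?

Codon 1: AGG Arg / GGA Gly — nonsynonymous.
Codon 2: TCC Ser / TCT Ser — synonymous.
Codon 3: GGT Gly / GGA Gly — synonymous.
Codon 4: GTC Val / GTC Val — identical.
Codon 5: TGT Cys / TGC Cys — synonymous.
Codon 6: TCA Ser / TCC Ser — synonymous.
Codon 7: ACG Thr / CAT His — nonsynonymous.
Codon 8: GCC Ala / GCC Ala — identical.
Codon 9: AGA Arg / TTA Leu — nonsynonymous.
Synonymous differences: 4.

4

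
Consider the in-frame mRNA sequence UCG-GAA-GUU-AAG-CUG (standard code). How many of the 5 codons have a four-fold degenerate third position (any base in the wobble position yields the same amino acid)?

3

Codon 1 UCG (Ser): third position 4-fold.
Codon 2 GAA (Glu): third position 2-fold.
Codon 3 GUU (Val): third position 4-fold.
Codon 4 AAG (Lys): third position 2-fold.
Codon 5 CUG (Leu): third position 4-fold.
Four-fold degenerate third positions: 3.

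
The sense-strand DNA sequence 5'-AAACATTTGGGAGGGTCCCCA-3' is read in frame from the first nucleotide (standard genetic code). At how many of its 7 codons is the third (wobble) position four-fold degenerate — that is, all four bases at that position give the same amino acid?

Codon 1 AAA (Lys): third position 2-fold.
Codon 2 CAT (His): third position 2-fold.
Codon 3 TTG (Leu): third position 2-fold.
Codon 4 GGA (Gly): third position 4-fold.
Codon 5 GGG (Gly): third position 4-fold.
Codon 6 TCC (Ser): third position 4-fold.
Codon 7 CCA (Pro): third position 4-fold.
Four-fold degenerate third positions: 4.

4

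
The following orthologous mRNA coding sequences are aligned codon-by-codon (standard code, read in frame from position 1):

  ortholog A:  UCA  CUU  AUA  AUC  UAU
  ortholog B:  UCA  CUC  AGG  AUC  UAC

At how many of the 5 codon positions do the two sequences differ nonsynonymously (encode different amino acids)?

1

Codon 1: UCA Ser / UCA Ser — identical.
Codon 2: CUU Leu / CUC Leu — synonymous.
Codon 3: AUA Ile / AGG Arg — nonsynonymous.
Codon 4: AUC Ile / AUC Ile — identical.
Codon 5: UAU Tyr / UAC Tyr — synonymous.
Nonsynonymous differences: 1.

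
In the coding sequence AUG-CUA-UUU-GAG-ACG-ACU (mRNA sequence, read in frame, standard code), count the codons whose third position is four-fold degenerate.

Codon 1 AUG (Met): third position 1-fold.
Codon 2 CUA (Leu): third position 4-fold.
Codon 3 UUU (Phe): third position 2-fold.
Codon 4 GAG (Glu): third position 2-fold.
Codon 5 ACG (Thr): third position 4-fold.
Codon 6 ACU (Thr): third position 4-fold.
Four-fold degenerate third positions: 3.

3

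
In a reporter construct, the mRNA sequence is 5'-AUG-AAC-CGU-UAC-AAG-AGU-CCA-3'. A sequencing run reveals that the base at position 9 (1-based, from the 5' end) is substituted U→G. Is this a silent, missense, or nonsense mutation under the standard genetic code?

silent

Position 9 falls in codon 3: CGU → Arg.
After the substitution the codon is CGG → Arg.
Both encode Arg, so the change is synonymous.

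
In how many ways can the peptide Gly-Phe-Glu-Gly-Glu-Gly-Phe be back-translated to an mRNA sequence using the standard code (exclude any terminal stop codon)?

Gly: 4 codons.
Phe: 2 codons.
Glu: 2 codons.
Gly: 4 codons.
Glu: 2 codons.
Gly: 4 codons.
Phe: 2 codons.
4 × 2 × 2 × 4 × 2 × 4 × 2 = 1024.

1024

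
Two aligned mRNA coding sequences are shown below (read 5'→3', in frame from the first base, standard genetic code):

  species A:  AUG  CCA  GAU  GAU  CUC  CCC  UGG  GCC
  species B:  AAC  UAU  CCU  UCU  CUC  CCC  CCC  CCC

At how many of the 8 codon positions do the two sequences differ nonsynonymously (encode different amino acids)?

Codon 1: AUG Met / AAC Asn — nonsynonymous.
Codon 2: CCA Pro / UAU Tyr — nonsynonymous.
Codon 3: GAU Asp / CCU Pro — nonsynonymous.
Codon 4: GAU Asp / UCU Ser — nonsynonymous.
Codon 5: CUC Leu / CUC Leu — identical.
Codon 6: CCC Pro / CCC Pro — identical.
Codon 7: UGG Trp / CCC Pro — nonsynonymous.
Codon 8: GCC Ala / CCC Pro — nonsynonymous.
Nonsynonymous differences: 6.

6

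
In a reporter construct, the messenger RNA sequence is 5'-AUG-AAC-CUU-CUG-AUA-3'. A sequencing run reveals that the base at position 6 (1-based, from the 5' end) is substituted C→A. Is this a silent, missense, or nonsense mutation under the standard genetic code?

Position 6 falls in codon 2: AAC → Asn.
After the substitution the codon is AAA → Lys.
Asn ≠ Lys, so this is a missense mutation.

missense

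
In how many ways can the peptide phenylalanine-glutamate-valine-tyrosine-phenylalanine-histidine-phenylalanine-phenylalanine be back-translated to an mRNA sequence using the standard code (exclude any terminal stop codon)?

Phe: 2 codons.
Glu: 2 codons.
Val: 4 codons.
Tyr: 2 codons.
Phe: 2 codons.
His: 2 codons.
Phe: 2 codons.
Phe: 2 codons.
2 × 2 × 4 × 2 × 2 × 2 × 2 × 2 = 512.

512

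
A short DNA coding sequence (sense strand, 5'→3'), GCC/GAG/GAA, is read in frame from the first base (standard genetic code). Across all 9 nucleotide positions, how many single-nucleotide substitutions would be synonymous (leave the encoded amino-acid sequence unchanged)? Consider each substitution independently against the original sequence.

5

Codon 1 (GCC, Ala): 3 synonymous substitutions.
Codon 2 (GAG, Glu): 1 synonymous substitution.
Codon 3 (GAA, Glu): 1 synonymous substitution.
Total: 3 + 1 + 1 = 5.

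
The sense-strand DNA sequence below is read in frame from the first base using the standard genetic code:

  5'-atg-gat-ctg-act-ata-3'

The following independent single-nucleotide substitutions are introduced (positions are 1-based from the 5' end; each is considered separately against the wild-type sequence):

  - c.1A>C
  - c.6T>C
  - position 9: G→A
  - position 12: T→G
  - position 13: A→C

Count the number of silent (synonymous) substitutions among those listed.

3

Codon 1: ATG (Met) → CTG (Leu) — missense.
Codon 2: GAT (Asp) → GAC (Asp) — synonymous.
Codon 3: CTG (Leu) → CTA (Leu) — synonymous.
Codon 4: ACT (Thr) → ACG (Thr) — synonymous.
Codon 5: ATA (Ile) → CTA (Leu) — missense.
Synonymous: 3 of 5.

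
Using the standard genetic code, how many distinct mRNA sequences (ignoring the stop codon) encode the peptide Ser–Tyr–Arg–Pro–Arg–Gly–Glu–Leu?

Ser: 6 codons.
Tyr: 2 codons.
Arg: 6 codons.
Pro: 4 codons.
Arg: 6 codons.
Gly: 4 codons.
Glu: 2 codons.
Leu: 6 codons.
6 × 2 × 6 × 4 × 6 × 4 × 2 × 6 = 82944.

82944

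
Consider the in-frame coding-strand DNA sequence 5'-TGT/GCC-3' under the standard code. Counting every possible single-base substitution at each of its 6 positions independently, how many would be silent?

Codon 1 (TGT, Cys): 1 synonymous substitution.
Codon 2 (GCC, Ala): 3 synonymous substitutions.
Total: 1 + 3 = 4.

4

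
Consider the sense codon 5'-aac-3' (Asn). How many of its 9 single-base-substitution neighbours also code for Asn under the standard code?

1

Position 1: none → 0 synonymous.
Position 2: none → 0 synonymous.
Position 3: AAU → 1 synonymous.
Total: 0 + 0 + 1 = 1.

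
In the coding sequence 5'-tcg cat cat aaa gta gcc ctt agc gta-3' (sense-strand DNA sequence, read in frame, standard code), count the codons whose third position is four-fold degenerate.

5

Codon 1 TCG (Ser): third position 4-fold.
Codon 2 CAT (His): third position 2-fold.
Codon 3 CAT (His): third position 2-fold.
Codon 4 AAA (Lys): third position 2-fold.
Codon 5 GTA (Val): third position 4-fold.
Codon 6 GCC (Ala): third position 4-fold.
Codon 7 CTT (Leu): third position 4-fold.
Codon 8 AGC (Ser): third position 2-fold.
Codon 9 GTA (Val): third position 4-fold.
Four-fold degenerate third positions: 5.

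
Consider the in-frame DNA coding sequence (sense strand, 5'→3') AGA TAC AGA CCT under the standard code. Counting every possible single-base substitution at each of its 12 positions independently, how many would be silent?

Codon 1 (AGA, Arg): 2 synonymous substitutions.
Codon 2 (TAC, Tyr): 1 synonymous substitution.
Codon 3 (AGA, Arg): 2 synonymous substitutions.
Codon 4 (CCT, Pro): 3 synonymous substitutions.
Total: 2 + 1 + 2 + 3 = 8.

8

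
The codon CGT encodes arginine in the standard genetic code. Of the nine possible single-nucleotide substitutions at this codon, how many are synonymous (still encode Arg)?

3

Position 1: none → 0 synonymous.
Position 2: none → 0 synonymous.
Position 3: CGC, CGA, CGG → 3 synonymous.
Total: 0 + 0 + 3 = 3.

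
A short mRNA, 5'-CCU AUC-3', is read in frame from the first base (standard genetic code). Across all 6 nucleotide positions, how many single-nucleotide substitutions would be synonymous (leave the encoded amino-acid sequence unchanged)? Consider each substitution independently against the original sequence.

5

Codon 1 (CCU, Pro): 3 synonymous substitutions.
Codon 2 (AUC, Ile): 2 synonymous substitutions.
Total: 3 + 2 = 5.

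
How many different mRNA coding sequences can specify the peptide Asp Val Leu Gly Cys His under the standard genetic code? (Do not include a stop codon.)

768

Asp: 2 codons.
Val: 4 codons.
Leu: 6 codons.
Gly: 4 codons.
Cys: 2 codons.
His: 2 codons.
2 × 4 × 6 × 4 × 2 × 2 = 768.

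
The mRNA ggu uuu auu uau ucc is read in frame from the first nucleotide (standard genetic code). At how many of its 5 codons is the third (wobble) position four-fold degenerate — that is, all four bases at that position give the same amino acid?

2

Codon 1 GGU (Gly): third position 4-fold.
Codon 2 UUU (Phe): third position 2-fold.
Codon 3 AUU (Ile): third position 3-fold.
Codon 4 UAU (Tyr): third position 2-fold.
Codon 5 UCC (Ser): third position 4-fold.
Four-fold degenerate third positions: 2.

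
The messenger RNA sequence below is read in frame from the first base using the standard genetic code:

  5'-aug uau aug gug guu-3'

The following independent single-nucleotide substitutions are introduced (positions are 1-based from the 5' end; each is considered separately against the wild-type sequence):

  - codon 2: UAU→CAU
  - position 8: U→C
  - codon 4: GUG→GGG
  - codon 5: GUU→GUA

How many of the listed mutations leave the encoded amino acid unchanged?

Codon 2: UAU (Tyr) → CAU (His) — missense.
Codon 3: AUG (Met) → ACG (Thr) — missense.
Codon 4: GUG (Val) → GGG (Gly) — missense.
Codon 5: GUU (Val) → GUA (Val) — synonymous.
Synonymous: 1 of 4.

1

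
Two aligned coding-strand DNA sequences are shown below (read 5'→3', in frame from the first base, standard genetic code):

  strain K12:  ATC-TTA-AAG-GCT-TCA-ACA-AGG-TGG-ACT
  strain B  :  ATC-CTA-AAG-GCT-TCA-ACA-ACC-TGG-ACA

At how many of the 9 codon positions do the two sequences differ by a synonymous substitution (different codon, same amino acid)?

2

Codon 1: ATC Ile / ATC Ile — identical.
Codon 2: TTA Leu / CTA Leu — synonymous.
Codon 3: AAG Lys / AAG Lys — identical.
Codon 4: GCT Ala / GCT Ala — identical.
Codon 5: TCA Ser / TCA Ser — identical.
Codon 6: ACA Thr / ACA Thr — identical.
Codon 7: AGG Arg / ACC Thr — nonsynonymous.
Codon 8: TGG Trp / TGG Trp — identical.
Codon 9: ACT Thr / ACA Thr — synonymous.
Synonymous differences: 2.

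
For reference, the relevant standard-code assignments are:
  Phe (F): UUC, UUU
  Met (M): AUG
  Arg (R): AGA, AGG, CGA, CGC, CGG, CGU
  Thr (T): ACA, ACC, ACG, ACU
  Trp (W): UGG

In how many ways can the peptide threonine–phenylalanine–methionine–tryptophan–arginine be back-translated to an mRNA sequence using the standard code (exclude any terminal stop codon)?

48

Thr: 4 codons.
Phe: 2 codons.
Met: 1 codon.
Trp: 1 codon.
Arg: 6 codons.
4 × 2 × 1 × 1 × 6 = 48.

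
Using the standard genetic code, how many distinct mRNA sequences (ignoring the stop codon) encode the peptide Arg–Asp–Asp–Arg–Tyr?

288

Arg: 6 codons.
Asp: 2 codons.
Asp: 2 codons.
Arg: 6 codons.
Tyr: 2 codons.
6 × 2 × 2 × 6 × 2 = 288.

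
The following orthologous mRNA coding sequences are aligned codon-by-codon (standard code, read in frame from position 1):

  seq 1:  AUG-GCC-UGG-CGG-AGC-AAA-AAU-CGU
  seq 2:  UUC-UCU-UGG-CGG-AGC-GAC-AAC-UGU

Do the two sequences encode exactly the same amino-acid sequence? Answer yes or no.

Codon 1: AUG Met / UUC Phe — nonsynonymous.
Codon 2: GCC Ala / UCU Ser — nonsynonymous.
Codon 3: UGG Trp / UGG Trp — identical.
Codon 4: CGG Arg / CGG Arg — identical.
Codon 5: AGC Ser / AGC Ser — identical.
Codon 6: AAA Lys / GAC Asp — nonsynonymous.
Codon 7: AAU Asn / AAC Asn — synonymous.
Codon 8: CGU Arg / UGU Cys — nonsynonymous.
Nonsynonymous differences: 4 → different protein.

no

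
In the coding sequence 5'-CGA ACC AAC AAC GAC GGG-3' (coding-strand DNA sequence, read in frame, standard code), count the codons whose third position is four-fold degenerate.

3

Codon 1 CGA (Arg): third position 4-fold.
Codon 2 ACC (Thr): third position 4-fold.
Codon 3 AAC (Asn): third position 2-fold.
Codon 4 AAC (Asn): third position 2-fold.
Codon 5 GAC (Asp): third position 2-fold.
Codon 6 GGG (Gly): third position 4-fold.
Four-fold degenerate third positions: 3.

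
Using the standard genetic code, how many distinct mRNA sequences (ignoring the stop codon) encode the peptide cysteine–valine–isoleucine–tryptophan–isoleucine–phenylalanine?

144

Cys: 2 codons.
Val: 4 codons.
Ile: 3 codons.
Trp: 1 codon.
Ile: 3 codons.
Phe: 2 codons.
2 × 4 × 3 × 1 × 3 × 2 = 144.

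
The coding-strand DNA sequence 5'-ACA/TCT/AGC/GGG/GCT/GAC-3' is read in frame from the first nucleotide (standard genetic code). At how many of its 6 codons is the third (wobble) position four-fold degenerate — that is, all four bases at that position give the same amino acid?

Codon 1 ACA (Thr): third position 4-fold.
Codon 2 TCT (Ser): third position 4-fold.
Codon 3 AGC (Ser): third position 2-fold.
Codon 4 GGG (Gly): third position 4-fold.
Codon 5 GCT (Ala): third position 4-fold.
Codon 6 GAC (Asp): third position 2-fold.
Four-fold degenerate third positions: 4.

4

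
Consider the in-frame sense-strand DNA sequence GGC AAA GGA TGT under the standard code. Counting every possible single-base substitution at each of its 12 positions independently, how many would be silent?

8

Codon 1 (GGC, Gly): 3 synonymous substitutions.
Codon 2 (AAA, Lys): 1 synonymous substitution.
Codon 3 (GGA, Gly): 3 synonymous substitutions.
Codon 4 (TGT, Cys): 1 synonymous substitution.
Total: 3 + 1 + 3 + 1 = 8.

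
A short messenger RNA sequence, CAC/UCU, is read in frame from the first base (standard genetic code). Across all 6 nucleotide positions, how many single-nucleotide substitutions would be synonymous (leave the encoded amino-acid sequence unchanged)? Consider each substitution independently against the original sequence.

Codon 1 (CAC, His): 1 synonymous substitution.
Codon 2 (UCU, Ser): 3 synonymous substitutions.
Total: 1 + 3 = 4.

4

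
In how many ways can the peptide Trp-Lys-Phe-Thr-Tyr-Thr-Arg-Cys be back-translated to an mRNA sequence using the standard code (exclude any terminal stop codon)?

1536

Trp: 1 codon.
Lys: 2 codons.
Phe: 2 codons.
Thr: 4 codons.
Tyr: 2 codons.
Thr: 4 codons.
Arg: 6 codons.
Cys: 2 codons.
1 × 2 × 2 × 4 × 2 × 4 × 6 × 2 = 1536.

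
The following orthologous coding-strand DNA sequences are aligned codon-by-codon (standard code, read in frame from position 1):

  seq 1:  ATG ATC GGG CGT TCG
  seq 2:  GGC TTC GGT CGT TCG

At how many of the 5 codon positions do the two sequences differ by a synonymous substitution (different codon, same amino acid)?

1

Codon 1: ATG Met / GGC Gly — nonsynonymous.
Codon 2: ATC Ile / TTC Phe — nonsynonymous.
Codon 3: GGG Gly / GGT Gly — synonymous.
Codon 4: CGT Arg / CGT Arg — identical.
Codon 5: TCG Ser / TCG Ser — identical.
Synonymous differences: 1.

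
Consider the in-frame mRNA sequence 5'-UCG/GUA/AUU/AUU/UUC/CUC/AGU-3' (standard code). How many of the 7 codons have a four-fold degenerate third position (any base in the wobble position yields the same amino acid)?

3

Codon 1 UCG (Ser): third position 4-fold.
Codon 2 GUA (Val): third position 4-fold.
Codon 3 AUU (Ile): third position 3-fold.
Codon 4 AUU (Ile): third position 3-fold.
Codon 5 UUC (Phe): third position 2-fold.
Codon 6 CUC (Leu): third position 4-fold.
Codon 7 AGU (Ser): third position 2-fold.
Four-fold degenerate third positions: 3.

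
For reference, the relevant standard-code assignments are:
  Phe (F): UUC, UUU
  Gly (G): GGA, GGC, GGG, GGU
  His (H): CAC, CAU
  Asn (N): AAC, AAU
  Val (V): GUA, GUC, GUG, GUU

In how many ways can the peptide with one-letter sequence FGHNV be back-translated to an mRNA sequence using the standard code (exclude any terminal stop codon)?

128

Phe: 2 codons.
Gly: 4 codons.
His: 2 codons.
Asn: 2 codons.
Val: 4 codons.
2 × 4 × 2 × 2 × 4 = 128.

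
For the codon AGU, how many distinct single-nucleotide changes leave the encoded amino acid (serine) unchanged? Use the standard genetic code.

Position 1: none → 0 synonymous.
Position 2: none → 0 synonymous.
Position 3: AGC → 1 synonymous.
Total: 0 + 0 + 1 = 1.

1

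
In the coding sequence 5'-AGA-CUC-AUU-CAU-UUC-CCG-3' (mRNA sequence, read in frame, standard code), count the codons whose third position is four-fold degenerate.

2

Codon 1 AGA (Arg): third position 2-fold.
Codon 2 CUC (Leu): third position 4-fold.
Codon 3 AUU (Ile): third position 3-fold.
Codon 4 CAU (His): third position 2-fold.
Codon 5 UUC (Phe): third position 2-fold.
Codon 6 CCG (Pro): third position 4-fold.
Four-fold degenerate third positions: 2.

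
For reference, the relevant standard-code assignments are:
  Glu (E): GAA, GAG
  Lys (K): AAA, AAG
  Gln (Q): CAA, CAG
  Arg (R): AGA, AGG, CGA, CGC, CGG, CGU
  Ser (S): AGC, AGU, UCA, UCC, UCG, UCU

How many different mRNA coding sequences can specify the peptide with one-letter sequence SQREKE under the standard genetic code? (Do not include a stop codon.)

Ser: 6 codons.
Gln: 2 codons.
Arg: 6 codons.
Glu: 2 codons.
Lys: 2 codons.
Glu: 2 codons.
6 × 2 × 6 × 2 × 2 × 2 = 576.

576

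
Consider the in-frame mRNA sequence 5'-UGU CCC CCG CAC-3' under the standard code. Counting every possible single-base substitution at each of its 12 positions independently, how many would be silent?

Codon 1 (UGU, Cys): 1 synonymous substitution.
Codon 2 (CCC, Pro): 3 synonymous substitutions.
Codon 3 (CCG, Pro): 3 synonymous substitutions.
Codon 4 (CAC, His): 1 synonymous substitution.
Total: 1 + 3 + 3 + 1 = 8.

8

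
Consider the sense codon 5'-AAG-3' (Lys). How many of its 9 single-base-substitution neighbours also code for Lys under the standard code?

1

Position 1: none → 0 synonymous.
Position 2: none → 0 synonymous.
Position 3: AAA → 1 synonymous.
Total: 0 + 0 + 1 = 1.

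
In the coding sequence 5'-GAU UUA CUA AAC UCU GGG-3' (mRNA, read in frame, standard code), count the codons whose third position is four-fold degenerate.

Codon 1 GAU (Asp): third position 2-fold.
Codon 2 UUA (Leu): third position 2-fold.
Codon 3 CUA (Leu): third position 4-fold.
Codon 4 AAC (Asn): third position 2-fold.
Codon 5 UCU (Ser): third position 4-fold.
Codon 6 GGG (Gly): third position 4-fold.
Four-fold degenerate third positions: 3.

3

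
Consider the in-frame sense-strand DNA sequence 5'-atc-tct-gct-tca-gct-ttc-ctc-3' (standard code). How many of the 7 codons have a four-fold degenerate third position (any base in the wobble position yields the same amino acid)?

Codon 1 ATC (Ile): third position 3-fold.
Codon 2 TCT (Ser): third position 4-fold.
Codon 3 GCT (Ala): third position 4-fold.
Codon 4 TCA (Ser): third position 4-fold.
Codon 5 GCT (Ala): third position 4-fold.
Codon 6 TTC (Phe): third position 2-fold.
Codon 7 CTC (Leu): third position 4-fold.
Four-fold degenerate third positions: 5.

5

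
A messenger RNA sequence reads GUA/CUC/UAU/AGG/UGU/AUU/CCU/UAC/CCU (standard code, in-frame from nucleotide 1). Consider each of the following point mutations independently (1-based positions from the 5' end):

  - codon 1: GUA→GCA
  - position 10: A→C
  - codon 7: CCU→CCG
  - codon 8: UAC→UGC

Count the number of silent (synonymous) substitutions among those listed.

2

Codon 1: GUA (Val) → GCA (Ala) — missense.
Codon 4: AGG (Arg) → CGG (Arg) — synonymous.
Codon 7: CCU (Pro) → CCG (Pro) — synonymous.
Codon 8: UAC (Tyr) → UGC (Cys) — missense.
Synonymous: 2 of 4.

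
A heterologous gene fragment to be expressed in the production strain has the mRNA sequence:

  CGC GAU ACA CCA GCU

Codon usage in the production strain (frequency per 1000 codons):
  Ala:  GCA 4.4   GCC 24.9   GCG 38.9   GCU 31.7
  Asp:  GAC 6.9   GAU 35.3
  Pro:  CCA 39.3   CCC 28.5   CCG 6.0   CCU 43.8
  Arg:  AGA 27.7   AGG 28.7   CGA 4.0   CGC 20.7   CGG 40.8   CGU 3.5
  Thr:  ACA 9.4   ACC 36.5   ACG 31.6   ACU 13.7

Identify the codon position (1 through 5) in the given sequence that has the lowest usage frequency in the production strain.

3

Codon 1 CGC (Arg): 20.7 per 1000.
Codon 2 GAU (Asp): 35.3 per 1000.
Codon 3 ACA (Thr): 9.4 per 1000.
Codon 4 CCA (Pro): 39.3 per 1000.
Codon 5 GCU (Ala): 31.7 per 1000.
Lowest frequency is 9.4 at codon 3.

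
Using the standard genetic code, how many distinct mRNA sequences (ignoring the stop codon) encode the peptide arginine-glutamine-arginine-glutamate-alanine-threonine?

2304

Arg: 6 codons.
Gln: 2 codons.
Arg: 6 codons.
Glu: 2 codons.
Ala: 4 codons.
Thr: 4 codons.
6 × 2 × 6 × 2 × 4 × 4 = 2304.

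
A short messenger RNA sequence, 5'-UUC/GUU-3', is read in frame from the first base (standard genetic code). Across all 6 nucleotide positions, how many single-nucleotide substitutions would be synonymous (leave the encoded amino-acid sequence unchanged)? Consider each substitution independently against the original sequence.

4

Codon 1 (UUC, Phe): 1 synonymous substitution.
Codon 2 (GUU, Val): 3 synonymous substitutions.
Total: 1 + 3 = 4.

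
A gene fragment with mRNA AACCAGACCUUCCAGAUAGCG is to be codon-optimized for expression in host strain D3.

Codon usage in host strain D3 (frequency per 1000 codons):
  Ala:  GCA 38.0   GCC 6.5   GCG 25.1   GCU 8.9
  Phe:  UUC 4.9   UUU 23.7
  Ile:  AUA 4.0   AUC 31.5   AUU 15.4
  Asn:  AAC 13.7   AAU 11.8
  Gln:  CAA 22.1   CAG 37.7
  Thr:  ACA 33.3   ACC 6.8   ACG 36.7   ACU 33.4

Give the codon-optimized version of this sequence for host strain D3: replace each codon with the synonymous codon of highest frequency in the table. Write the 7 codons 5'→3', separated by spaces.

AAC CAG ACG UUU CAG AUC GCA

Codon 1 (Asn): best is AAC at 13.7.
Codon 2 (Gln): best is CAG at 37.7.
Codon 3 (Thr): best is ACG at 36.7.
Codon 4 (Phe): best is UUU at 23.7.
Codon 5 (Gln): best is CAG at 37.7.
Codon 6 (Ile): best is AUC at 31.5.
Codon 7 (Ala): best is GCA at 38.0.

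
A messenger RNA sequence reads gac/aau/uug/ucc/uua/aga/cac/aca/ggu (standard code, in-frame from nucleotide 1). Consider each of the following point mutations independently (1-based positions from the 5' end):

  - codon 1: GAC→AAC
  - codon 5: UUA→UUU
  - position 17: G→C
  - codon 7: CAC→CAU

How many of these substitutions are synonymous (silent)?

Codon 1: GAC (Asp) → AAC (Asn) — missense.
Codon 5: UUA (Leu) → UUU (Phe) — missense.
Codon 6: AGA (Arg) → ACA (Thr) — missense.
Codon 7: CAC (His) → CAU (His) — synonymous.
Synonymous: 1 of 4.

1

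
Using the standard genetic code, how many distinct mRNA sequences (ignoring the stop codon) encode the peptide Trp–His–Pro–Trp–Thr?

32

Trp: 1 codon.
His: 2 codons.
Pro: 4 codons.
Trp: 1 codon.
Thr: 4 codons.
1 × 2 × 4 × 1 × 4 = 32.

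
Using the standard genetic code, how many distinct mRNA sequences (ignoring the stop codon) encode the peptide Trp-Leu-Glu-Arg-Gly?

288

Trp: 1 codon.
Leu: 6 codons.
Glu: 2 codons.
Arg: 6 codons.
Gly: 4 codons.
1 × 6 × 2 × 6 × 4 = 288.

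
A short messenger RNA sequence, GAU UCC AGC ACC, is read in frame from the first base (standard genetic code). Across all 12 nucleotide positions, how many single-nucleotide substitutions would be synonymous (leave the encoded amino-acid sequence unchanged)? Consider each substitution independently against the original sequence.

8

Codon 1 (GAU, Asp): 1 synonymous substitution.
Codon 2 (UCC, Ser): 3 synonymous substitutions.
Codon 3 (AGC, Ser): 1 synonymous substitution.
Codon 4 (ACC, Thr): 3 synonymous substitutions.
Total: 1 + 3 + 1 + 3 = 8.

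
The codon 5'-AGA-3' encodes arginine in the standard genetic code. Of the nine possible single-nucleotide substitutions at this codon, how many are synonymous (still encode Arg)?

2

Position 1: CGA → 1 synonymous.
Position 2: none → 0 synonymous.
Position 3: AGG → 1 synonymous.
Total: 1 + 0 + 1 = 2.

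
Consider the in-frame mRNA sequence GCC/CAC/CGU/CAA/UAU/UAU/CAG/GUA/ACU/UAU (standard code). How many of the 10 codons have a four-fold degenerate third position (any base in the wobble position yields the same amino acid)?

Codon 1 GCC (Ala): third position 4-fold.
Codon 2 CAC (His): third position 2-fold.
Codon 3 CGU (Arg): third position 4-fold.
Codon 4 CAA (Gln): third position 2-fold.
Codon 5 UAU (Tyr): third position 2-fold.
Codon 6 UAU (Tyr): third position 2-fold.
Codon 7 CAG (Gln): third position 2-fold.
Codon 8 GUA (Val): third position 4-fold.
Codon 9 ACU (Thr): third position 4-fold.
Codon 10 UAU (Tyr): third position 2-fold.
Four-fold degenerate third positions: 4.

4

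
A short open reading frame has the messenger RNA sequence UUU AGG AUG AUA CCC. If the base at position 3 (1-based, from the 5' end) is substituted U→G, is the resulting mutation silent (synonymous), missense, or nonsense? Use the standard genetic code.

Position 3 falls in codon 1: UUU → Phe.
After the substitution the codon is UUG → Leu.
Phe ≠ Leu, so this is a missense mutation.

missense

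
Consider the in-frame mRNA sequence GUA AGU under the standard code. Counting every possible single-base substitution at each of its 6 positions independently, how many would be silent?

4

Codon 1 (GUA, Val): 3 synonymous substitutions.
Codon 2 (AGU, Ser): 1 synonymous substitution.
Total: 3 + 1 = 4.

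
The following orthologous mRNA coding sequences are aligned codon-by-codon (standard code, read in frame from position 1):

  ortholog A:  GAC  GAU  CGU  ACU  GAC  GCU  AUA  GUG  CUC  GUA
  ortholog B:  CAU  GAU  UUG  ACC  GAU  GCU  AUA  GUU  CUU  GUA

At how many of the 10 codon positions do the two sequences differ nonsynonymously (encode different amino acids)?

Codon 1: GAC Asp / CAU His — nonsynonymous.
Codon 2: GAU Asp / GAU Asp — identical.
Codon 3: CGU Arg / UUG Leu — nonsynonymous.
Codon 4: ACU Thr / ACC Thr — synonymous.
Codon 5: GAC Asp / GAU Asp — synonymous.
Codon 6: GCU Ala / GCU Ala — identical.
Codon 7: AUA Ile / AUA Ile — identical.
Codon 8: GUG Val / GUU Val — synonymous.
Codon 9: CUC Leu / CUU Leu — synonymous.
Codon 10: GUA Val / GUA Val — identical.
Nonsynonymous differences: 2.

2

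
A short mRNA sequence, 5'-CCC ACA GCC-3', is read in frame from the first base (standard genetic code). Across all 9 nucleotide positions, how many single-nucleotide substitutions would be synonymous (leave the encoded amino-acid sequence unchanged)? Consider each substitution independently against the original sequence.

9

Codon 1 (CCC, Pro): 3 synonymous substitutions.
Codon 2 (ACA, Thr): 3 synonymous substitutions.
Codon 3 (GCC, Ala): 3 synonymous substitutions.
Total: 3 + 3 + 3 = 9.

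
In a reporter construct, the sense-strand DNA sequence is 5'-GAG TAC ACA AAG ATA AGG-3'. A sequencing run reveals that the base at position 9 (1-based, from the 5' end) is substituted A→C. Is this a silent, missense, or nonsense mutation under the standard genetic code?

Position 9 falls in codon 3: ACA → Thr.
After the substitution the codon is ACC → Thr.
Both encode Thr, so the change is synonymous.

silent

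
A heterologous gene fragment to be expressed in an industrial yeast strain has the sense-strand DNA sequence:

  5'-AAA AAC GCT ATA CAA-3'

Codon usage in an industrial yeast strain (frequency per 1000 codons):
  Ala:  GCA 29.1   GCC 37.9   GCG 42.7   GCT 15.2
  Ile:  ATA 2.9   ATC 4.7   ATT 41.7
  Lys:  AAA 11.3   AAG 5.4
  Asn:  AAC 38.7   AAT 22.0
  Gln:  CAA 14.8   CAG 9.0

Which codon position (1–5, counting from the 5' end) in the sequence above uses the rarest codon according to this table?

4

Codon 1 AAA (Lys): 11.3 per 1000.
Codon 2 AAC (Asn): 38.7 per 1000.
Codon 3 GCT (Ala): 15.2 per 1000.
Codon 4 ATA (Ile): 2.9 per 1000.
Codon 5 CAA (Gln): 14.8 per 1000.
Lowest frequency is 2.9 at codon 4.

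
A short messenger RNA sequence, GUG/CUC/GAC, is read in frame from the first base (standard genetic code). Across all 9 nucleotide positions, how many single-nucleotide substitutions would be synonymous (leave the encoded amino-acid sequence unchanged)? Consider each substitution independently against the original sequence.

7

Codon 1 (GUG, Val): 3 synonymous substitutions.
Codon 2 (CUC, Leu): 3 synonymous substitutions.
Codon 3 (GAC, Asp): 1 synonymous substitution.
Total: 3 + 3 + 1 = 7.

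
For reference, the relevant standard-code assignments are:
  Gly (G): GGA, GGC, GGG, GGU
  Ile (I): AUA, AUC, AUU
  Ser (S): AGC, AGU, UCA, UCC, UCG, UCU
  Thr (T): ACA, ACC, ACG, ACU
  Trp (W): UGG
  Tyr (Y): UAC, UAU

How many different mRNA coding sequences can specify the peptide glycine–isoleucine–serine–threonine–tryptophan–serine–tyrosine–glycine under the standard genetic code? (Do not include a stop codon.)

13824

Gly: 4 codons.
Ile: 3 codons.
Ser: 6 codons.
Thr: 4 codons.
Trp: 1 codon.
Ser: 6 codons.
Tyr: 2 codons.
Gly: 4 codons.
4 × 3 × 6 × 4 × 1 × 6 × 2 × 4 = 13824.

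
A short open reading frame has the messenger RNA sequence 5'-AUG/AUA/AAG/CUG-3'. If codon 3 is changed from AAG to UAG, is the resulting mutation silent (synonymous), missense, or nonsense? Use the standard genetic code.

nonsense

Position 7 falls in codon 3: AAG → Lys.
After the substitution the codon is UAG → Stop.
The new codon is a stop codon, so this is a nonsense mutation.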